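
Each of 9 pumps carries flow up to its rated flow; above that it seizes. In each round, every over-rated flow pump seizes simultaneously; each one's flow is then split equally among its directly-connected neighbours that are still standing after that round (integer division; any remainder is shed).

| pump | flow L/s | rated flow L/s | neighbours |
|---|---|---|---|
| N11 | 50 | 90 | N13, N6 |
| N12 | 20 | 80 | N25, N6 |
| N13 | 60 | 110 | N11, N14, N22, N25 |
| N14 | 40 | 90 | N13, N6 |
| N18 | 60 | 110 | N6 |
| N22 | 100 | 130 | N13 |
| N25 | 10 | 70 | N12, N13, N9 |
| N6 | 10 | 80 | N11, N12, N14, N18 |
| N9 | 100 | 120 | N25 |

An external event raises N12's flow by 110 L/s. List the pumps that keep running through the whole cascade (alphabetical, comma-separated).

Round 1 — N12 at 130 > 80. N12 seizes.
  N12 sheds 130 L/s to N25, N6: 65 each.
    N25: 10+65 = 75 > 70
    N6: 10+65 = 75 ≤ 80
Round 2 — N25 seizes.
  N25 sheds 75 L/s to N13, N9: 37 each (1 lost).
    N13: 60+37 = 97 ≤ 110
    N9: 100+37 = 137 > 120
Round 3 — N9 seizes.
  N9 sheds 137 L/s: no online neighbours, lost.
No further seizures.

N11, N13, N14, N18, N22, N6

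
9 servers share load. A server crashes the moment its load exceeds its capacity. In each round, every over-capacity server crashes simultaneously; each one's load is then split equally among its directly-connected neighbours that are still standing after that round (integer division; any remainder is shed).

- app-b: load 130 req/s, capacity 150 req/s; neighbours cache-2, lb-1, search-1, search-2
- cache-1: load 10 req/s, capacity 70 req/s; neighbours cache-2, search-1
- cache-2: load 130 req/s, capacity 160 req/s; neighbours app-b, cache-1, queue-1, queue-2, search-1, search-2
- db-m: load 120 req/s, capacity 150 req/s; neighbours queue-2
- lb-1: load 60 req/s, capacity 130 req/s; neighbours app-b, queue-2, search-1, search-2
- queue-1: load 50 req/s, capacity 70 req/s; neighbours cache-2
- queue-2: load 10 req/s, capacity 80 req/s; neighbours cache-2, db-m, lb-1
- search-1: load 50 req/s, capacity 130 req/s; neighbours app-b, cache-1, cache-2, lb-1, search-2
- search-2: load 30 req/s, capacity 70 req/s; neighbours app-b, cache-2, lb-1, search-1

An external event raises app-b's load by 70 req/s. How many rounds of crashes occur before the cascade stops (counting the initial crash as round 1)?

5

Round 1 — app-b at 200 > 150. app-b crashes.
  app-b sheds 200 req/s to cache-2, lb-1, search-1, search-2: 50 each.
    cache-2: 130+50 = 180 > 160
    lb-1: 60+50 = 110 ≤ 130
    search-1: 50+50 = 100 ≤ 130
    search-2: 30+50 = 80 > 70
Round 2 — cache-2, search-2 crash.
  cache-2 sheds 180 req/s to cache-1, queue-1, queue-2, search-1: 45 each.
    cache-1: 10+45 = 55 ≤ 70
    queue-1: 50+45 = 95 > 70
    queue-2: 10+45 = 55 ≤ 80
    search-1: 100+45 = 145 > 130
  search-2 sheds 80 req/s to lb-1, search-1: 40 each.
    lb-1: 110+40 = 150 > 130
    search-1: 145+40 = 185 > 130
Round 3 — lb-1, queue-1, search-1 crash.
  lb-1 sheds 150 req/s to queue-2: 150 each.
    queue-2: 55+150 = 205 > 80
  queue-1 sheds 95 req/s: no online neighbours, lost.
  search-1 sheds 185 req/s to cache-1: 185 each.
    cache-1: 55+185 = 240 > 70
Round 4 — cache-1, queue-2 crash.
  cache-1 sheds 240 req/s: no online neighbours, lost.
  queue-2 sheds 205 req/s to db-m: 205 each.
    db-m: 120+205 = 325 > 150
Round 5 — db-m crashes.
  db-m sheds 325 req/s: no online neighbours, lost.
No further crashes.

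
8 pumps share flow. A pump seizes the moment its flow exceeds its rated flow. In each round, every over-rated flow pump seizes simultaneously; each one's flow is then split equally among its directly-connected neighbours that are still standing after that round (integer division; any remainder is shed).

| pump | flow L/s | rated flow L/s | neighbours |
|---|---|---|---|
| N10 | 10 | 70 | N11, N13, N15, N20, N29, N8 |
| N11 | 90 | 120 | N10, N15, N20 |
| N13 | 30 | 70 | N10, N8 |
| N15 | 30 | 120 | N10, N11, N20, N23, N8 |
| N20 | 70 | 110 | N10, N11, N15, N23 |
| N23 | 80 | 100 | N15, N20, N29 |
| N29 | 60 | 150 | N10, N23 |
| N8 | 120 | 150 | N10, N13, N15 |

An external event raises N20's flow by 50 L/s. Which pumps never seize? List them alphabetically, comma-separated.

Round 1 — N20 at 120 > 110. N20 seizes.
  N20 sheds 120 L/s to N10, N11, N15, N23: 30 each.
    N10: 10+30 = 40 ≤ 70
    N11: 90+30 = 120 ≤ 120
    N15: 30+30 = 60 ≤ 120
    N23: 80+30 = 110 > 100
Round 2 — N23 seizes.
  N23 sheds 110 L/s to N15, N29: 55 each.
    N15: 60+55 = 115 ≤ 120
    N29: 60+55 = 115 ≤ 150
No further seizures.

N10, N11, N13, N15, N29, N8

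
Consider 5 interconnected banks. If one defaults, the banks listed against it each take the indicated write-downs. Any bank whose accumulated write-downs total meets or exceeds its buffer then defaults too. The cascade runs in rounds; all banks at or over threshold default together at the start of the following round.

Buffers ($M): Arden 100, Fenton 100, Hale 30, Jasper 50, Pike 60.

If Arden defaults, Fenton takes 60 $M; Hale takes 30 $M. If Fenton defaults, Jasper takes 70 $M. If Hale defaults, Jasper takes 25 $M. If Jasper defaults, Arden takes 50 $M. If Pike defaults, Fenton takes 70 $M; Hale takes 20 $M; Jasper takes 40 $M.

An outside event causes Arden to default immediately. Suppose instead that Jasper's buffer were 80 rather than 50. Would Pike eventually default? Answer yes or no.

no

With Jasper's buffer at 80:
Round 1 — Arden defaults (initial).
  Fenton: +60 → 60 < 100
  Hale: +30 → 30 ≥ 30
Round 2 — Hale defaults.
  Jasper: +25 → 25 < 80
No further defaults.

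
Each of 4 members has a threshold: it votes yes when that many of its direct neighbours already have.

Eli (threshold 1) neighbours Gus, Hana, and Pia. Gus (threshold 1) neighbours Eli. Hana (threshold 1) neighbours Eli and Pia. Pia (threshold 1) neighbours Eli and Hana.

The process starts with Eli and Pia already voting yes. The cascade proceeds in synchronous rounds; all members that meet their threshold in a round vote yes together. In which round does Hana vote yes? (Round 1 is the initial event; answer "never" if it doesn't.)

Round 1 — Eli, Pia vote yes (initial).
Round 2 — checking thresholds:
  Gus: 1 of 1 neighbours ≥ 1, votes yes.
  Hana: 2 of 2 neighbours ≥ 1, votes yes.
Round 3 — no new yes votes; cascade stops.

2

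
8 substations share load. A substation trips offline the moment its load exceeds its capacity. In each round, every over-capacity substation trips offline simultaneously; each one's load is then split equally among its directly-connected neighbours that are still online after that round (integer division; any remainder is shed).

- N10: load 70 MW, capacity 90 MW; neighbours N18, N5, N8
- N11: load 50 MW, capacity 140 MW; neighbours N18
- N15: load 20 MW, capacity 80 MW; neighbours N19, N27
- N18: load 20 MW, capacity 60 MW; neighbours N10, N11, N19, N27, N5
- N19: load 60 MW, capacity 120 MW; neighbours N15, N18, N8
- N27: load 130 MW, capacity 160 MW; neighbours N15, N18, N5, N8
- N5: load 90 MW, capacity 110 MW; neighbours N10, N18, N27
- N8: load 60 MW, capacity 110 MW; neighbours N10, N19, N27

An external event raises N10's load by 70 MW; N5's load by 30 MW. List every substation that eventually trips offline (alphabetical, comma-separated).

Round 1 — N10 at 140 > 90; N5 at 120 > 110. N10, N5 trip offline.
  N10 sheds 140 MW to N18, N8: 70 each.
    N18: 20+70 = 90 > 60
    N8: 60+70 = 130 > 110
  N5 sheds 120 MW to N18, N27: 60 each.
    N18: 90+60 = 150 > 60
    N27: 130+60 = 190 > 160
Round 2 — N18, N27, N8 trip offline.
  N18 sheds 150 MW to N11, N19: 75 each.
    N11: 50+75 = 125 ≤ 140
    N19: 60+75 = 135 > 120
  N27 sheds 190 MW to N15: 190 each.
    N15: 20+190 = 210 > 80
  N8 sheds 130 MW to N19: 130 each.
    N19: 135+130 = 265 > 120
Round 3 — N15, N19 trip offline.
  N15 sheds 210 MW: no online neighbours, lost.
  N19 sheds 265 MW: no online neighbours, lost.
No further trips.

N10, N15, N18, N19, N27, N5, N8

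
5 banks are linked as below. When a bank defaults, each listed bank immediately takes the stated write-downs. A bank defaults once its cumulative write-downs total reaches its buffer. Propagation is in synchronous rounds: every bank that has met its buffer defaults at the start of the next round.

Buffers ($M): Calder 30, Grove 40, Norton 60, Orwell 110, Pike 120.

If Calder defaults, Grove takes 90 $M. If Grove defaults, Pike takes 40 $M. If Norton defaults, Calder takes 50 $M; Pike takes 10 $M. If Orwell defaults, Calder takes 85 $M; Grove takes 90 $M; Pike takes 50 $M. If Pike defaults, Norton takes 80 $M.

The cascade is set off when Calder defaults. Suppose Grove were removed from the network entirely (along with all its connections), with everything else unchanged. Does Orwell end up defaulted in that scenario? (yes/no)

With Grove removed:
Round 1 — Calder defaults (initial).
No further defaults.

no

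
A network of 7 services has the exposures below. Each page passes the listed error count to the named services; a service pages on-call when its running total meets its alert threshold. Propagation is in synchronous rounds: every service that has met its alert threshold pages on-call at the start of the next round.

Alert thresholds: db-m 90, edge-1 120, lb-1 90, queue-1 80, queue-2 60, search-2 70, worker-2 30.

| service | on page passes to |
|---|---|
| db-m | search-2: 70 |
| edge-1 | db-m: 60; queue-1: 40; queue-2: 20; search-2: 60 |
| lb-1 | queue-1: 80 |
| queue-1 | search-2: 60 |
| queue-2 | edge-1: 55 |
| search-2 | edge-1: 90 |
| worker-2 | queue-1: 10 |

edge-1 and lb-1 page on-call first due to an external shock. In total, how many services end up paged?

Round 1 — edge-1, lb-1 page on-call (initial).
  db-m: +60 → 60 < 90
  queue-1: +40+80 → 120 ≥ 80
  queue-2: +20 → 20 < 60
  search-2: +60 → 60 < 70
Round 2 — queue-1 pages on-call.
  search-2: +60 → 120 ≥ 70
Round 3 — search-2 pages on-call.
No further pages.

4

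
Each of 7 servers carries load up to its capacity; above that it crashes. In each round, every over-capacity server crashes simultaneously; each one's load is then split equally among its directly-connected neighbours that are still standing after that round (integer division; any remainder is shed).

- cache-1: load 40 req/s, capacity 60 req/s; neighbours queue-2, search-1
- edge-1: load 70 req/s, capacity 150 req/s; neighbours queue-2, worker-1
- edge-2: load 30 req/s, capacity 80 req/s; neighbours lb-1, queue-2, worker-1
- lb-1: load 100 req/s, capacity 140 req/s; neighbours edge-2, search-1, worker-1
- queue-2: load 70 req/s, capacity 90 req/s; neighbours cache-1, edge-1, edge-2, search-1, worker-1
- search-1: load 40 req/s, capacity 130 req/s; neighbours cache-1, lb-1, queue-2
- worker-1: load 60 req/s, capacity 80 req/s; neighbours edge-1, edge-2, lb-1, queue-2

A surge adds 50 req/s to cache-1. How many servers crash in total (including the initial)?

Round 1 — cache-1 at 90 > 60. cache-1 crashes.
  cache-1 sheds 90 req/s to queue-2, search-1: 45 each.
    queue-2: 70+45 = 115 > 90
    search-1: 40+45 = 85 ≤ 130
Round 2 — queue-2 crashes.
  queue-2 sheds 115 req/s to edge-1, edge-2, search-1, worker-1: 28 each (3 lost).
    edge-1: 70+28 = 98 ≤ 150
    edge-2: 30+28 = 58 ≤ 80
    search-1: 85+28 = 113 ≤ 130
    worker-1: 60+28 = 88 > 80
Round 3 — worker-1 crashes.
  worker-1 sheds 88 req/s to edge-1, edge-2, lb-1: 29 each (1 lost).
    edge-1: 98+29 = 127 ≤ 150
    edge-2: 58+29 = 87 > 80
    lb-1: 100+29 = 129 ≤ 140
Round 4 — edge-2 crashes.
  edge-2 sheds 87 req/s to lb-1: 87 each.
    lb-1: 129+87 = 216 > 140
Round 5 — lb-1 crashes.
  lb-1 sheds 216 req/s to search-1: 216 each.
    search-1: 113+216 = 329 > 130
Round 6 — search-1 crashes.
  search-1 sheds 329 req/s: no online neighbours, lost.
No further crashes.

6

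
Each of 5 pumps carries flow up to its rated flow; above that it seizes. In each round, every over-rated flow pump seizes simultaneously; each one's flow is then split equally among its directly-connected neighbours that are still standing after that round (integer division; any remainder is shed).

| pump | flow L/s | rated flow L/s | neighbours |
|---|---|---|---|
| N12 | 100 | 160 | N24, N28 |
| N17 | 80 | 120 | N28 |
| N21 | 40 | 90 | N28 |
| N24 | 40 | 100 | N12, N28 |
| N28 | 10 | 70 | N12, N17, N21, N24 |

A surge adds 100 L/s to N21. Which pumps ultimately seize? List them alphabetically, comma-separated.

N17, N21, N28

Round 1 — N21 at 140 > 90. N21 seizes.
  N21 sheds 140 L/s to N28: 140 each.
    N28: 10+140 = 150 > 70
Round 2 — N28 seizes.
  N28 sheds 150 L/s to N12, N17, N24: 50 each.
    N12: 100+50 = 150 ≤ 160
    N17: 80+50 = 130 > 120
    N24: 40+50 = 90 ≤ 100
Round 3 — N17 seizes.
  N17 sheds 130 L/s: no online neighbours, lost.
No further seizures.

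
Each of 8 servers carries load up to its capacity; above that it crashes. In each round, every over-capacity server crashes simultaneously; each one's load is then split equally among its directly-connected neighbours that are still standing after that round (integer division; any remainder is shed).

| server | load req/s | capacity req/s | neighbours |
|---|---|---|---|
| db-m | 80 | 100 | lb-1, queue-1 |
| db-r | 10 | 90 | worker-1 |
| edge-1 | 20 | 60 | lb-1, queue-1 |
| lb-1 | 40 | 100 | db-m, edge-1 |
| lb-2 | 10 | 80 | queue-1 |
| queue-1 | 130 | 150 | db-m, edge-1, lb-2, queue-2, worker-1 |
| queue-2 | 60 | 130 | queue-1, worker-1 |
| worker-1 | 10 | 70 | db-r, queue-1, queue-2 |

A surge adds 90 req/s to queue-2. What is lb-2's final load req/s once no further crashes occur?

78

Round 1 — queue-2 at 150 > 130. queue-2 crashes.
  queue-2 sheds 150 req/s to queue-1, worker-1: 75 each.
    queue-1: 130+75 = 205 > 150
    worker-1: 10+75 = 85 > 70
Round 2 — queue-1, worker-1 crash.
  queue-1 sheds 205 req/s to db-m, edge-1, lb-2: 68 each (1 lost).
    db-m: 80+68 = 148 > 100
    edge-1: 20+68 = 88 > 60
    lb-2: 10+68 = 78 ≤ 80
  worker-1 sheds 85 req/s to db-r: 85 each.
    db-r: 10+85 = 95 > 90
Round 3 — db-m, db-r, edge-1 crash.
  db-m sheds 148 req/s to lb-1: 148 each.
    lb-1: 40+148 = 188 > 100
  db-r sheds 95 req/s: no online neighbours, lost.
  edge-1 sheds 88 req/s to lb-1: 88 each.
    lb-1: 188+88 = 276 > 100
Round 4 — lb-1 crashes.
  lb-1 sheds 276 req/s: no online neighbours, lost.
No further crashes.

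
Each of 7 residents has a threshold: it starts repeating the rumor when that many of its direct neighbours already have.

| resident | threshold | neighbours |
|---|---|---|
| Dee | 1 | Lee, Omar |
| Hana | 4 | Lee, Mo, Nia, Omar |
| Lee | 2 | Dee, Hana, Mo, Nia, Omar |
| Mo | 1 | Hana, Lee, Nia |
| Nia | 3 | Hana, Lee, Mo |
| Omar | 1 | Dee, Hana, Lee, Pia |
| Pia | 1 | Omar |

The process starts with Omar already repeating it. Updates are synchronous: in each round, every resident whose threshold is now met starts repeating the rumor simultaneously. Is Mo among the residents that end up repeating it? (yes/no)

Round 1 — Omar starts repeating the rumor (initial).
Round 2 — checking thresholds:
  Dee: 1 of 2 neighbours ≥ 1, starts repeating the rumor.
  Hana: 1 of 4 neighbours < 4, not yet.
  Lee: 1 of 5 neighbours < 2, not yet.
  Pia: 1 of 1 neighbours ≥ 1, starts repeating the rumor.
Round 3 — checking thresholds:
  Hana: 1 of 4 neighbours < 4, not yet.
  Lee: 2 of 5 neighbours ≥ 2, starts repeating the rumor.
Round 4 — checking thresholds:
  Hana: 2 of 4 neighbours < 4, not yet.
  Mo: 1 of 3 neighbours ≥ 1, starts repeating the rumor.
  Nia: 1 of 3 neighbours < 3, not yet.
Round 5 — no new spreads; cascade stops.

yes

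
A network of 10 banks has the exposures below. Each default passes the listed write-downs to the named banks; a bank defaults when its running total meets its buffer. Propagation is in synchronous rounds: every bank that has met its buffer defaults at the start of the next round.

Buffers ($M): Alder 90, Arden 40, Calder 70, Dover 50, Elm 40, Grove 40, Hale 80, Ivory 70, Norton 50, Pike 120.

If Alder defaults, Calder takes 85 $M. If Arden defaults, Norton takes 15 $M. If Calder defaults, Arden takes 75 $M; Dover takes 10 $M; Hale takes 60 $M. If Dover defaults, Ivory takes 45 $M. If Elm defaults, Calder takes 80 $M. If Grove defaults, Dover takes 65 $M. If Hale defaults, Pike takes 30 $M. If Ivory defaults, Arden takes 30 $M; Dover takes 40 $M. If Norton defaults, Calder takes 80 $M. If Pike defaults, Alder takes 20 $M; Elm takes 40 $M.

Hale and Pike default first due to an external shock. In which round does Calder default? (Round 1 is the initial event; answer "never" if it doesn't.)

3

Round 1 — Hale, Pike default (initial).
  Alder: +20 → 20 < 90
  Elm: +40 → 40 ≥ 40
Round 2 — Elm defaults.
  Calder: +80 → 80 ≥ 70
Round 3 — Calder defaults.
  Arden: +75 → 75 ≥ 40
  Dover: +10 → 10 < 50
Round 4 — Arden defaults.
  Norton: +15 → 15 < 50
No further defaults.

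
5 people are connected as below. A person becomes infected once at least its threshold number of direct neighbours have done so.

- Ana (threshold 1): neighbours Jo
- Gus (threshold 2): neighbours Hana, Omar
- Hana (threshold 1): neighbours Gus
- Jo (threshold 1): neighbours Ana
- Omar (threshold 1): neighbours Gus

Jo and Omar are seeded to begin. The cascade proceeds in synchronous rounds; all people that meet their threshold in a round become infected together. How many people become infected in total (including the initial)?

Round 1 — Jo, Omar become infected (initial).
Round 2 — checking thresholds:
  Ana: 1 of 1 neighbours ≥ 1, becomes infected.
  Gus: 1 of 2 neighbours < 2, not yet.
Round 3 — no new infections; cascade stops.

3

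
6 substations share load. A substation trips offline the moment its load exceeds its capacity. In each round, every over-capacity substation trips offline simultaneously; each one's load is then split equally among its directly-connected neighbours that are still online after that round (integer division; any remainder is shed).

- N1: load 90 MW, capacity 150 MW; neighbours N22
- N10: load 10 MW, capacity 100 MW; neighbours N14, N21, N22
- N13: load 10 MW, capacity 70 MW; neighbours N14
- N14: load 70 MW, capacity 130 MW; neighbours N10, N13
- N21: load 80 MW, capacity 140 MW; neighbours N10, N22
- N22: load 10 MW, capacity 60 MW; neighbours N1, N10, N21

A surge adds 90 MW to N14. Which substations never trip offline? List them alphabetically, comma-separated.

N1, N10, N21, N22

Round 1 — N14 at 160 > 130. N14 trips offline.
  N14 sheds 160 MW to N10, N13: 80 each.
    N10: 10+80 = 90 ≤ 100
    N13: 10+80 = 90 > 70
Round 2 — N13 trips offline.
  N13 sheds 90 MW: no online neighbours, lost.
No further trips.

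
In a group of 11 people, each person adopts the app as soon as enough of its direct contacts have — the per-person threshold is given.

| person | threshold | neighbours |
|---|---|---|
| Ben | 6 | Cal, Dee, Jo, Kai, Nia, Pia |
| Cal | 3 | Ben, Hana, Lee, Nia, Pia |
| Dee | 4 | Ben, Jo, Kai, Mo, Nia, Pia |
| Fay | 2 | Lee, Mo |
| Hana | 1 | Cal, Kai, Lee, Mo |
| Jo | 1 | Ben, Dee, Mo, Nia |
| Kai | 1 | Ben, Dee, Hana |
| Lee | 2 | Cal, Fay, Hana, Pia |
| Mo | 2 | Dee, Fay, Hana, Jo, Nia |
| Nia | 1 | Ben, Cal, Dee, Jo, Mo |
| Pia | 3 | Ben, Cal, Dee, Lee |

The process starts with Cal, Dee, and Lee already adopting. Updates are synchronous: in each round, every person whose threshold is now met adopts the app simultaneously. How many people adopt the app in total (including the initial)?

11

Round 1 — Cal, Dee, Lee adopt the app (initial).
Round 2 — checking thresholds:
  Ben: 2 of 6 neighbours < 6, not yet.
  Fay: 1 of 2 neighbours < 2, not yet.
  Hana: 2 of 4 neighbours ≥ 1, adopts the app.
  Jo: 1 of 4 neighbours ≥ 1, adopts the app.
  Kai: 1 of 3 neighbours ≥ 1, adopts the app.
  Mo: 1 of 5 neighbours < 2, not yet.
  Nia: 2 of 5 neighbours ≥ 1, adopts the app.
  Pia: 3 of 4 neighbours ≥ 3, adopts the app.
Round 3 — checking thresholds:
  Ben: 6 of 6 neighbours ≥ 6, adopts the app.
  Fay: 1 of 2 neighbours < 2, not yet.
  Mo: 4 of 5 neighbours ≥ 2, adopts the app.
Round 4 — checking thresholds:
  Fay: 2 of 2 neighbours ≥ 2, adopts the app.
Round 5 — no new adoptions; cascade stops.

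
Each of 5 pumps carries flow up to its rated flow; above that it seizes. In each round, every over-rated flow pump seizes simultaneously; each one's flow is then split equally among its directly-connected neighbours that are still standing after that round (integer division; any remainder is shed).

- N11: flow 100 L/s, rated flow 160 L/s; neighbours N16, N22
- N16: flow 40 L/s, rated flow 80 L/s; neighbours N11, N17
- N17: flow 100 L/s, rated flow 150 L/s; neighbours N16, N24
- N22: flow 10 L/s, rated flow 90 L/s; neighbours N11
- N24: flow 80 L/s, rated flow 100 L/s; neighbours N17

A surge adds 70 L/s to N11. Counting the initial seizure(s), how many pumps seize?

5

Round 1 — N11 at 170 > 160. N11 seizes.
  N11 sheds 170 L/s to N16, N22: 85 each.
    N16: 40+85 = 125 > 80
    N22: 10+85 = 95 > 90
Round 2 — N16, N22 seize.
  N16 sheds 125 L/s to N17: 125 each.
    N17: 100+125 = 225 > 150
  N22 sheds 95 L/s: no online neighbours, lost.
Round 3 — N17 seizes.
  N17 sheds 225 L/s to N24: 225 each.
    N24: 80+225 = 305 > 100
Round 4 — N24 seizes.
  N24 sheds 305 L/s: no online neighbours, lost.
No further seizures.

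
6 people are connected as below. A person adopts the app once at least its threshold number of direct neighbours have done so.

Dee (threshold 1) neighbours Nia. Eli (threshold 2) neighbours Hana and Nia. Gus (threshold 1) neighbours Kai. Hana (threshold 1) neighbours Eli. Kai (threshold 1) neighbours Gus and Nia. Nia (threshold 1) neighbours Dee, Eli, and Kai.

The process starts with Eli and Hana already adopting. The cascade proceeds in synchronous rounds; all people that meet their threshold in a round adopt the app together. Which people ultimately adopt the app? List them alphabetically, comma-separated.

Dee, Eli, Gus, Hana, Kai, Nia

Round 1 — Eli, Hana adopt the app (initial).
Round 2 — checking thresholds:
  Nia: 1 of 3 neighbours ≥ 1, adopts the app.
Round 3 — checking thresholds:
  Dee: 1 of 1 neighbours ≥ 1, adopts the app.
  Kai: 1 of 2 neighbours ≥ 1, adopts the app.
Round 4 — checking thresholds:
  Gus: 1 of 1 neighbours ≥ 1, adopts the app.
Round 5 — no new adoptions; cascade stops.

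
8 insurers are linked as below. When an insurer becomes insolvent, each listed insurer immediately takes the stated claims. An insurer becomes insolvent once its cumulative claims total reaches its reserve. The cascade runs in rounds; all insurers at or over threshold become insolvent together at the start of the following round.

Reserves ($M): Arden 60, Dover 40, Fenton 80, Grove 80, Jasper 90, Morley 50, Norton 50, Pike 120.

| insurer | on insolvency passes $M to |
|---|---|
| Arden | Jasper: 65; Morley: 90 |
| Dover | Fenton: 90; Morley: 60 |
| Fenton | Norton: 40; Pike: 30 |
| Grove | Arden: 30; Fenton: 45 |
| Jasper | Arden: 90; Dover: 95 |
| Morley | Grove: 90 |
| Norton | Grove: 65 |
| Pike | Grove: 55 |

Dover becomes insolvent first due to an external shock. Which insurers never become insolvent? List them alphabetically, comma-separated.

Round 1 — Dover becomes insolvent (initial).
  Fenton: +90 → 90 ≥ 80
  Morley: +60 → 60 ≥ 50
Round 2 — Fenton, Morley become insolvent.
  Grove: +90 → 90 ≥ 80
  Norton: +40 → 40 < 50
  Pike: +30 → 30 < 120
Round 3 — Grove becomes insolvent.
  Arden: +30 → 30 < 60
No further insolvencies.

Arden, Jasper, Norton, Pike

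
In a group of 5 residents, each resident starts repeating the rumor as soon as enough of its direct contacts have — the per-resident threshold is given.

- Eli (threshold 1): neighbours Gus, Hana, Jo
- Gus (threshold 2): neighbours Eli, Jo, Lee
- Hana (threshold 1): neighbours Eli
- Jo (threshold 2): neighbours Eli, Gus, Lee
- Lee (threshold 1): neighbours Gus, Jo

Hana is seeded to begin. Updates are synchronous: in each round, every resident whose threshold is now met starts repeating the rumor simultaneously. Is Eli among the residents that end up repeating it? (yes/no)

yes

Round 1 — Hana starts repeating the rumor (initial).
Round 2 — checking thresholds:
  Eli: 1 of 3 neighbours ≥ 1, starts repeating the rumor.
Round 3 — no new spreads; cascade stops.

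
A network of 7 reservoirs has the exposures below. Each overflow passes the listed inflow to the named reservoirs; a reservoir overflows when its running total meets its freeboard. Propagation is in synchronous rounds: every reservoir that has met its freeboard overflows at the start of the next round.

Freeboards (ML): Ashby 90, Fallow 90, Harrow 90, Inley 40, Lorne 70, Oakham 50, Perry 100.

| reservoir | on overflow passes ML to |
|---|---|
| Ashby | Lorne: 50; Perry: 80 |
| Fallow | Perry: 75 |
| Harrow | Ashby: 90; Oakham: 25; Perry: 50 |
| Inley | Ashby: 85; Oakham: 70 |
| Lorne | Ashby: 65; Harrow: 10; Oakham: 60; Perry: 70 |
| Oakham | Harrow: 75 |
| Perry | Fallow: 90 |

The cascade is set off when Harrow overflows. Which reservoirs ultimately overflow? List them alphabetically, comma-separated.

Ashby, Fallow, Harrow, Perry

Round 1 — Harrow overflows (initial).
  Ashby: +90 → 90 ≥ 90
  Oakham: +25 → 25 < 50
  Perry: +50 → 50 < 100
Round 2 — Ashby overflows.
  Lorne: +50 → 50 < 70
  Perry: +80 → 130 ≥ 100
Round 3 — Perry overflows.
  Fallow: +90 → 90 ≥ 90
Round 4 — Fallow overflows.
No further overflows.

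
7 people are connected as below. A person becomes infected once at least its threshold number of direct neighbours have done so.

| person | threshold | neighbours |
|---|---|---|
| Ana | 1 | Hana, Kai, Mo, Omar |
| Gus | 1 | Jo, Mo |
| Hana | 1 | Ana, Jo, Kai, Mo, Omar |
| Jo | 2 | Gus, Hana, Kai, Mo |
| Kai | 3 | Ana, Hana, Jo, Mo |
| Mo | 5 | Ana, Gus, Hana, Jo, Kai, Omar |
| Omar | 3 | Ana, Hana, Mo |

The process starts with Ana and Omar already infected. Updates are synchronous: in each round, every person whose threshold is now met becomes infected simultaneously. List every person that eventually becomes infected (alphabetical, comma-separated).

Round 1 — Ana, Omar become infected (initial).
Round 2 — checking thresholds:
  Hana: 2 of 5 neighbours ≥ 1, becomes infected.
  Kai: 1 of 4 neighbours < 3, below threshold.
  Mo: 2 of 6 neighbours < 5, below threshold.
Round 3 — no new infections; cascade stops.

Ana, Hana, Omar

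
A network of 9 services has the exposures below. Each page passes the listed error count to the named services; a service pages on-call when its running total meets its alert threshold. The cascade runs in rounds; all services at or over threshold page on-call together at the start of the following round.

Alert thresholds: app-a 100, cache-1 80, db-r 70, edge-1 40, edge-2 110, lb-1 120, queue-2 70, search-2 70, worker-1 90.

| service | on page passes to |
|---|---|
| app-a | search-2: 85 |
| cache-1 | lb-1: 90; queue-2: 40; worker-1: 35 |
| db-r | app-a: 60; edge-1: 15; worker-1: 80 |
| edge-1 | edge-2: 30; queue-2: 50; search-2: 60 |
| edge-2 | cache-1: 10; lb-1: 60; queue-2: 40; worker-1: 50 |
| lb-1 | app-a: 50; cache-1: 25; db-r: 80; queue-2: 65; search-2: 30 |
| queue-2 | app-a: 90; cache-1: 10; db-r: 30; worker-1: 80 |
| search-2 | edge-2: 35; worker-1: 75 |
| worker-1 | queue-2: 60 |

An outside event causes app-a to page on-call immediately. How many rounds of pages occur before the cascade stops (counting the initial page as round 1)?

2

Round 1 — app-a pages on-call (initial).
  search-2: +85 → 85 ≥ 70
Round 2 — search-2 pages on-call.
  edge-2: +35 → 35 < 110
  worker-1: +75 → 75 < 90
No further pages.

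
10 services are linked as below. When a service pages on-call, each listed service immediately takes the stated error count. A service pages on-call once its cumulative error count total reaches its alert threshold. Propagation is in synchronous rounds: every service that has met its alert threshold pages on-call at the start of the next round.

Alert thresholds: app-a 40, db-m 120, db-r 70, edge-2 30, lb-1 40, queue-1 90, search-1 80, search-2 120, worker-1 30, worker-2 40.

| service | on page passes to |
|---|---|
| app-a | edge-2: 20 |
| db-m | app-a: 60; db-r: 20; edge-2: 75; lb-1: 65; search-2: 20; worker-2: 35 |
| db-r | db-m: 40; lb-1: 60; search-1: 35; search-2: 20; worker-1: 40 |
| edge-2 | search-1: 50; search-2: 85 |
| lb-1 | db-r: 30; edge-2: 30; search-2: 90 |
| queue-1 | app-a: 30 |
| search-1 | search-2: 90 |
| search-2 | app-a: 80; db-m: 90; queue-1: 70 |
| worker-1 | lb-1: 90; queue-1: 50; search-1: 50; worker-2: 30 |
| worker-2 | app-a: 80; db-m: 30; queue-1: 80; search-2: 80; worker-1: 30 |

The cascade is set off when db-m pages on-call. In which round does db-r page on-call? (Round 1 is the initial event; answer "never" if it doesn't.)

Round 1 — db-m pages on-call (initial).
  app-a: +60 → 60 ≥ 40
  db-r: +20 → 20 < 70
  edge-2: +75 → 75 ≥ 30
  lb-1: +65 → 65 ≥ 40
  search-2: +20 → 20 < 120
  worker-2: +35 → 35 < 40
Round 2 — app-a, edge-2, lb-1 page on-call.
  db-r: +30 → 50 < 70
  search-1: +50 → 50 < 80
  search-2: +85+90 → 195 ≥ 120
Round 3 — search-2 pages on-call.
  queue-1: +70 → 70 < 90
No further pages.

never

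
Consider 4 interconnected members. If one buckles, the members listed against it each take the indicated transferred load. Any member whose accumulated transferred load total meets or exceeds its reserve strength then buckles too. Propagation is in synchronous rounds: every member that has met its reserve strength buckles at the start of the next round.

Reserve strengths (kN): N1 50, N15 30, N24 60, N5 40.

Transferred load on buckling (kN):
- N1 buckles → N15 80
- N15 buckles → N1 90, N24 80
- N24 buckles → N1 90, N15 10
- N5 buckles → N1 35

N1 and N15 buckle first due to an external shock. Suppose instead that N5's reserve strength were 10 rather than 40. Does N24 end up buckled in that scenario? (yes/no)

With N5's reserve strength at 10:
Round 1 — N1, N15 buckle (initial).
  N24: +80 → 80 ≥ 60
Round 2 — N24 buckles.
No further bucklings.

yes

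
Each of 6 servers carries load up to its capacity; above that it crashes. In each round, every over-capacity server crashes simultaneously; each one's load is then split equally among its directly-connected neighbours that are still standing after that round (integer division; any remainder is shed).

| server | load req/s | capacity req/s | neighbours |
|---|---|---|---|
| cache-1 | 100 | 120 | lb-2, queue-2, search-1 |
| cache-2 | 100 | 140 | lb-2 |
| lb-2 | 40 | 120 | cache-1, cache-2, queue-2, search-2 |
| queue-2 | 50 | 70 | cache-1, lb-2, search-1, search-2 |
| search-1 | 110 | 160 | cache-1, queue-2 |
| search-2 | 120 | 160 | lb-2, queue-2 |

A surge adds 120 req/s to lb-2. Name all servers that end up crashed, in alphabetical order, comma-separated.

Round 1 — lb-2 at 160 > 120. lb-2 crashes.
  lb-2 sheds 160 req/s to cache-1, cache-2, queue-2, search-2: 40 each.
    cache-1: 100+40 = 140 > 120
    cache-2: 100+40 = 140 ≤ 140
    queue-2: 50+40 = 90 > 70
    search-2: 120+40 = 160 ≤ 160
Round 2 — cache-1, queue-2 crash.
  cache-1 sheds 140 req/s to search-1: 140 each.
    search-1: 110+140 = 250 > 160
  queue-2 sheds 90 req/s to search-1, search-2: 45 each.
    search-1: 250+45 = 295 > 160
    search-2: 160+45 = 205 > 160
Round 3 — search-1, search-2 crash.
  search-1 sheds 295 req/s: no online neighbours, lost.
  search-2 sheds 205 req/s: no online neighbours, lost.
No further crashes.

cache-1, lb-2, queue-2, search-1, search-2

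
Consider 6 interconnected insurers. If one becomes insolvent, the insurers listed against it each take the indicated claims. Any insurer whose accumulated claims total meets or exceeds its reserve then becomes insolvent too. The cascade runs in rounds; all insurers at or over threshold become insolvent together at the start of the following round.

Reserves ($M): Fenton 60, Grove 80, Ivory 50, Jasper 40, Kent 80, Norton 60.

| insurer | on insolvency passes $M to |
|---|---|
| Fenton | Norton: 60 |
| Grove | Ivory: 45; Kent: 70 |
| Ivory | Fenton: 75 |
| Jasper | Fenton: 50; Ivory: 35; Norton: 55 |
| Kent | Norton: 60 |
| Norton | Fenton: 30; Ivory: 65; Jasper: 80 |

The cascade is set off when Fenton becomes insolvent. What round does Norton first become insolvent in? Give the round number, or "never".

Round 1 — Fenton becomes insolvent (initial).
  Norton: +60 → 60 ≥ 60
Round 2 — Norton becomes insolvent.
  Ivory: +65 → 65 ≥ 50
  Jasper: +80 → 80 ≥ 40
Round 3 — Ivory, Jasper become insolvent.
No further insolvencies.

2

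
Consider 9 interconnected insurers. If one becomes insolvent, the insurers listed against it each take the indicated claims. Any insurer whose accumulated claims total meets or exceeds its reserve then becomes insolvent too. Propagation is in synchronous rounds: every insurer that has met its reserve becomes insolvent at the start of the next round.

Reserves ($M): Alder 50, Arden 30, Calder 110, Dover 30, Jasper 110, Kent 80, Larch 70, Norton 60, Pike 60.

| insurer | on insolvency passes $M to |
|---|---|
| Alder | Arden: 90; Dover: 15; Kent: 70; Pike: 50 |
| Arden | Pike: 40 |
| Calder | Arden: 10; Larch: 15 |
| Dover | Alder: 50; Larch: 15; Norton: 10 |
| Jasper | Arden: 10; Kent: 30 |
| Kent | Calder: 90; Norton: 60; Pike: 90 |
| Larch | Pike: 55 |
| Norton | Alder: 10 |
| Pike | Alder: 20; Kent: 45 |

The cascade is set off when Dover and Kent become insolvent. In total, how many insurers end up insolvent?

Round 1 — Dover, Kent become insolvent (initial).
  Alder: +50 → 50 ≥ 50
  Calder: +90 → 90 < 110
  Larch: +15 → 15 < 70
  Norton: +10+60 → 70 ≥ 60
  Pike: +90 → 90 ≥ 60
Round 2 — Alder, Norton, Pike become insolvent.
  Arden: +90 → 90 ≥ 30
Round 3 — Arden becomes insolvent.
No further insolvencies.

6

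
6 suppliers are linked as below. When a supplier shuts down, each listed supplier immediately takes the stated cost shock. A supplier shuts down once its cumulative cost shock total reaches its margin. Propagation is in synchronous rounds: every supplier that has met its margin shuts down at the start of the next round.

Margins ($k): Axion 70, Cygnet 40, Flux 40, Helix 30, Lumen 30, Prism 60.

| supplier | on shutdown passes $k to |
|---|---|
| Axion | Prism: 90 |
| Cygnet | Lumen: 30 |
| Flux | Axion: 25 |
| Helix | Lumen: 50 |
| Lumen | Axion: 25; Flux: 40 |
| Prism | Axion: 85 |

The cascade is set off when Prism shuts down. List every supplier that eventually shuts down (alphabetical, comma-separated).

Axion, Prism

Round 1 — Prism shuts down (initial).
  Axion: +85 → 85 ≥ 70
Round 2 — Axion shuts down.
No further shutdowns.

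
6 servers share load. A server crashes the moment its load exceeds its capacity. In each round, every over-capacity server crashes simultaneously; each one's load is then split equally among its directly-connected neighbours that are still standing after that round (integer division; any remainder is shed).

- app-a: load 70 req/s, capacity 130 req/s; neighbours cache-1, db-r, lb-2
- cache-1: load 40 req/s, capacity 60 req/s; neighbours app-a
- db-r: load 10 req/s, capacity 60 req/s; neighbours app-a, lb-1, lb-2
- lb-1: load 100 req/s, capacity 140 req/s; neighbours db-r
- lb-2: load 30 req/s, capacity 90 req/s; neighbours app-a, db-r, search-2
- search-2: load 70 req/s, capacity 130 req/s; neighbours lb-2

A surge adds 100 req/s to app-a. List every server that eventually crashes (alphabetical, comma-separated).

app-a, cache-1, db-r, lb-2, search-2

Round 1 — app-a at 170 > 130. app-a crashes.
  app-a sheds 170 req/s to cache-1, db-r, lb-2: 56 each (2 lost).
    cache-1: 40+56 = 96 > 60
    db-r: 10+56 = 66 > 60
    lb-2: 30+56 = 86 ≤ 90
Round 2 — cache-1, db-r crash.
  cache-1 sheds 96 req/s: no online neighbours, lost.
  db-r sheds 66 req/s to lb-1, lb-2: 33 each.
    lb-1: 100+33 = 133 ≤ 140
    lb-2: 86+33 = 119 > 90
Round 3 — lb-2 crashes.
  lb-2 sheds 119 req/s to search-2: 119 each.
    search-2: 70+119 = 189 > 130
Round 4 — search-2 crashes.
  search-2 sheds 189 req/s: no online neighbours, lost.
No further crashes.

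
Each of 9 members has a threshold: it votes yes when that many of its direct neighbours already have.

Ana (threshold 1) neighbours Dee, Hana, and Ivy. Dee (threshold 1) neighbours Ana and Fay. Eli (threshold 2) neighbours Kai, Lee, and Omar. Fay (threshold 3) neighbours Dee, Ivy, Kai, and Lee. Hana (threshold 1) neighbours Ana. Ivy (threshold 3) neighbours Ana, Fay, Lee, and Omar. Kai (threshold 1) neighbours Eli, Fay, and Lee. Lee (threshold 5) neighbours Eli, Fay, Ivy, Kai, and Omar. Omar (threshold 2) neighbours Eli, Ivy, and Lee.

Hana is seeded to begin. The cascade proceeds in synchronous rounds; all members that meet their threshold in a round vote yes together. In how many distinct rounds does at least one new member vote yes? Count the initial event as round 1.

3

Round 1 — Hana votes yes (initial).
Round 2 — checking thresholds:
  Ana: 1 of 3 neighbours ≥ 1, votes yes.
Round 3 — checking thresholds:
  Dee: 1 of 2 neighbours ≥ 1, votes yes.
  Ivy: 1 of 4 neighbours < 3, holds.
Round 4 — no new yes votes; cascade stops.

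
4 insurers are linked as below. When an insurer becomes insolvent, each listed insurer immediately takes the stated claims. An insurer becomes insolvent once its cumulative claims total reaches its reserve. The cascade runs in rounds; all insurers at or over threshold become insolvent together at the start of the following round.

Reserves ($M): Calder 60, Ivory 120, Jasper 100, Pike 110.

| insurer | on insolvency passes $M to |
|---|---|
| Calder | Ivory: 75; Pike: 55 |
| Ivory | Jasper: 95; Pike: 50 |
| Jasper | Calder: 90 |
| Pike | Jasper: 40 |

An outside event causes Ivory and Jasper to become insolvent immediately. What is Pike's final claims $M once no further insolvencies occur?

Round 1 — Ivory, Jasper become insolvent (initial).
  Calder: +90 → 90 ≥ 60
  Pike: +50 → 50 < 110
Round 2 — Calder becomes insolvent.
  Pike: +55 → 105 < 110
No further insolvencies.

105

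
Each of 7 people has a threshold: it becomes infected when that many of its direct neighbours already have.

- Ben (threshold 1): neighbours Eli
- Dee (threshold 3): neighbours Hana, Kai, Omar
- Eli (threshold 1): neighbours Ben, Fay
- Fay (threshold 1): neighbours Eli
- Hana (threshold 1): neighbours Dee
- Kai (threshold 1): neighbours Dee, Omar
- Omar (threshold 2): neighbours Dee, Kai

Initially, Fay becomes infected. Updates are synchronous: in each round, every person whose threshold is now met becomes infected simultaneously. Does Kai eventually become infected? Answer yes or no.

Round 1 — Fay becomes infected (initial).
Round 2 — checking thresholds:
  Eli: 1 of 2 neighbours ≥ 1, becomes infected.
Round 3 — checking thresholds:
  Ben: 1 of 1 neighbours ≥ 1, becomes infected.
Round 4 — no new infections; cascade stops.

no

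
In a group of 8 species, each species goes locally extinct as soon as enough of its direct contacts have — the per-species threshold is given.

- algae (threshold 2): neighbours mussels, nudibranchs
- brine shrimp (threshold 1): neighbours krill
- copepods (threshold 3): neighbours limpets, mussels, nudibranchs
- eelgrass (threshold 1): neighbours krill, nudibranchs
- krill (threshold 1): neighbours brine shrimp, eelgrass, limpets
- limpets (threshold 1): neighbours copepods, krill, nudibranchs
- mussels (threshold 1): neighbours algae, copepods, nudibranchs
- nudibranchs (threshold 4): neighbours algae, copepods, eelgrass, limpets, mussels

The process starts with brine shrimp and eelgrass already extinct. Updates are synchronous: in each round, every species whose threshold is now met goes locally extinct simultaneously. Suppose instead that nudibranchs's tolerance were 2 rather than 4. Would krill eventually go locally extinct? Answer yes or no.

yes

With nudibranchs's tolerance at 2:
Round 1 — brine shrimp, eelgrass go locally extinct (initial).
Round 2 — checking thresholds:
  krill: 2 of 3 neighbours ≥ 1, goes locally extinct.
  nudibranchs: 1 of 5 neighbours < 2, holds.
Round 3 — checking thresholds:
  limpets: 1 of 3 neighbours ≥ 1, goes locally extinct.
  nudibranchs: 1 of 5 neighbours < 2, holds.
Round 4 — checking thresholds:
  copepods: 1 of 3 neighbours < 3, holds.
  nudibranchs: 2 of 5 neighbours ≥ 2, goes locally extinct.
Round 5 — checking thresholds:
  algae: 1 of 2 neighbours < 2, holds.
  copepods: 2 of 3 neighbours < 3, holds.
  mussels: 1 of 3 neighbours ≥ 1, goes locally extinct.
Round 6 — checking thresholds:
  algae: 2 of 2 neighbours ≥ 2, goes locally extinct.
  copepods: 3 of 3 neighbours ≥ 3, goes locally extinct.
Round 7 — no new extinctions; cascade stops.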